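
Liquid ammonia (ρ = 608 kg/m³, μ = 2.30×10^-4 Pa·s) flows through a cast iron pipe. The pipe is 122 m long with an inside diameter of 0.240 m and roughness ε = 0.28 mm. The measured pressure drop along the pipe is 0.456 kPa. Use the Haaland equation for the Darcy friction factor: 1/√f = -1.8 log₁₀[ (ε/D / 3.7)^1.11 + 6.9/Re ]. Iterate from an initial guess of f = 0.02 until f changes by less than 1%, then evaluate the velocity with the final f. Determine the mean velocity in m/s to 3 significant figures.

V ≈ 0.371 m/s

Rearranging Darcy-Weisbach: V = √(2·ΔP·D/(f·L·ρ)). With ε/D = 0.00028/0.24 = 0.00117, iterate starting from f = 0.02:
  f = 0.02 → V = √(2·456·0.24/(0.02·122·608)) = 0.3841 m/s; Re = ρVD/μ = 2.437e+05; f → 0.02137
  f = 0.02137 → V = 0.3716 m/s; Re = 2.358e+05; f → 0.02139
Converged (Δf/f < 1%). With the final f = 0.02139: V = √(2·456·0.24/(0.02139·122·608)) = 0.3714 m/s.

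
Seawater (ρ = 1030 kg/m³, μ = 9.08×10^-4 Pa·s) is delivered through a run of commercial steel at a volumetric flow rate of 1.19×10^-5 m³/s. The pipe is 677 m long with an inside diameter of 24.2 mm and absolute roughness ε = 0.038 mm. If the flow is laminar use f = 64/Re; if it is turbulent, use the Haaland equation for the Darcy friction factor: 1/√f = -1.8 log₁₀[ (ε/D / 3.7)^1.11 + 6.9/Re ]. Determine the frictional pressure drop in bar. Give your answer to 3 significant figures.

ΔP ≈ 0.00869 bar

Cross-sectional area A = πD²/4 = π(0.0242)²/4 = 0.00046 m²; mean velocity V = Q/A = 1.19e-05/0.00046 = 0.02587 m/s.
Reynolds number Re = ρVD/μ = 1030 · 0.02587 · 0.0242 / 0.000908 = 710.2.
Re < 2300 → laminar flow, so f = 64/Re = 64/710.2 = 0.09011 (the turbulent correlation is not needed).
Darcy-Weisbach: ΔP = f(L/D)(ρV²/2) = 0.09011·(677/0.0242)·(1030·0.02587²/2) = 0.09011·2.798e+04·0.3447 = 869 Pa.
ΔP = 869 Pa = 0.00869 bar.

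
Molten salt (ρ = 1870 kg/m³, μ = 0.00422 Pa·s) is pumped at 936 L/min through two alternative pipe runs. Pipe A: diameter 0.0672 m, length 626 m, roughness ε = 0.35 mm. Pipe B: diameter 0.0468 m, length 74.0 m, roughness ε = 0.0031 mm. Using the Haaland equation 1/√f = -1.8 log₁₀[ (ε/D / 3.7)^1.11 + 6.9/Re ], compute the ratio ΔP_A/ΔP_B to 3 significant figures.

ΔP_A/ΔP_B ≈ 2.70

Pipe A: V = Q/A = 0.0156/0.003547 = 4.398 m/s; Re = 1.31e+05; ε/D = 0.00521; Haaland → f = 0.03145; ΔP_A = f(L/D)(ρV²/2) = 5.299e+06 Pa.
Pipe B: V = Q/A = 0.0156/0.00172 = 9.069 m/s; Re = 1.881e+05; ε/D = 6.62e-05; Haaland → f = 0.01612; ΔP_B = f(L/D)(ρV²/2) = 1.96e+06 Pa.
ΔP_A/ΔP_B = 5.299e+06/1.96e+06 = 2.70.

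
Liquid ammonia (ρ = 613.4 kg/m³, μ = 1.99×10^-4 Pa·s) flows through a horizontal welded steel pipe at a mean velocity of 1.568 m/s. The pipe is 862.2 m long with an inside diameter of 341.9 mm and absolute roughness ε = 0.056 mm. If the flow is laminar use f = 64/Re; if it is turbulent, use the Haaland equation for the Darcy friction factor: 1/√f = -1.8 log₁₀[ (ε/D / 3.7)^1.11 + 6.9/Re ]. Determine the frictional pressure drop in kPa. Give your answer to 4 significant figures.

ΔP ≈ 26.30 kPa

Reynolds number Re = ρVD/μ = 613.4 · 1.568 · 0.3419 / 0.000199 = 1.652e+06.
Re > 4000 → turbulent. Relative roughness ε/D = 5.6e-05/0.3419 = 0.000164. Haaland: 1/√f = -1.8 log₁₀[(0.000164/3.7)^1.11 + 6.9/1.652e+06] = -1.8 log₁₀[1.47e-05 + 4.18e-06] = 8.504, so f = 0.01383.
Darcy-Weisbach: ΔP = f(L/D)(ρV²/2) = 0.01383·(862.2/0.3419)·(613.4·1.568²/2) = 0.01383·2522·754.1 = 2.63e+04 Pa.
ΔP = 2.63e+04 Pa = 26.30 kPa.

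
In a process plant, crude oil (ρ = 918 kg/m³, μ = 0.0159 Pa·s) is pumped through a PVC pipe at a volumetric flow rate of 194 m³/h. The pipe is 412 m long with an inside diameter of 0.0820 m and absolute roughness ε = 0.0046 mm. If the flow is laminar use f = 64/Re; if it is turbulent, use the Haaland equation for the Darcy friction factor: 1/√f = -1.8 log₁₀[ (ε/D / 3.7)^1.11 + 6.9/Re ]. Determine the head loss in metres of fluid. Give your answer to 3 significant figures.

h_f ≈ 561 m

Q = 194 m³/h = 194/3600 = 0.05389 m³/s.
Cross-sectional area A = πD²/4 = π(0.082)²/4 = 0.005281 m²; mean velocity V = Q/A = 0.05389/0.005281 = 10.2 m/s.
Reynolds number Re = ρVD/μ = 918 · 10.2 · 0.082 / 0.0159 = 4.831e+04.
Re > 4000 → turbulent. Relative roughness ε/D = 4.6e-06/0.082 = 5.61e-05. Haaland: 1/√f = -1.8 log₁₀[(5.61e-05/3.7)^1.11 + 6.9/4.831e+04] = -1.8 log₁₀[4.47e-06 + 0.000143] = 6.897, so f = 0.02102.
Darcy-Weisbach: ΔP = f(L/D)(ρV²/2) = 0.02102·(412/0.082)·(918·10.2²/2) = 0.02102·5024·4.779e+04 = 5.048e+06 Pa.
Head loss h_f = ΔP/(ρg) = 5.048e+06/(918·9.81) = 561 m.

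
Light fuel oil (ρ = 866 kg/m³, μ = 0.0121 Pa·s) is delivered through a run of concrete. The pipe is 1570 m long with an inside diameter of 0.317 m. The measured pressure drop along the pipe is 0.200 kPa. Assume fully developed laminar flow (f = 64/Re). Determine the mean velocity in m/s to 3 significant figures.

For laminar flow, f = 64/Re with Re = ρVD/μ, so Darcy-Weisbach reduces to ΔP = 32μLV/D². Solving for V: V = ΔP·D²/(32μL) = 200·(0.317)²/(32·0.0121·1570) = 0.03306 m/s.
Check: Re = ρVD/μ = 866·0.03306·0.317/0.0121 = 750.1 < 2300, so the laminar assumption holds.

V ≈ 0.0331 m/s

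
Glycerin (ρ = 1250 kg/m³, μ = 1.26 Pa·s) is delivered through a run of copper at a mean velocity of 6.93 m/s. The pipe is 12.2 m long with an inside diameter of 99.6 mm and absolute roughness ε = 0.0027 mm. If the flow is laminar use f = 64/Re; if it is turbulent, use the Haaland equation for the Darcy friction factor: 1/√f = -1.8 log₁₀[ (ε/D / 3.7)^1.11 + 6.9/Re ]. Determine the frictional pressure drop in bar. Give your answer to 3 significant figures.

ΔP ≈ 3.44 bar

Reynolds number Re = ρVD/μ = 1250 · 6.93 · 0.0996 / 1.26 = 684.8.
Re < 2300 → laminar flow, so f = 64/Re = 64/684.8 = 0.09346 (the turbulent correlation is not needed).
Darcy-Weisbach: ΔP = f(L/D)(ρV²/2) = 0.09346·(12.2/0.0996)·(1250·6.93²/2) = 0.09346·122.5·3.002e+04 = 3.436e+05 Pa.
ΔP = 3.436e+05 Pa = 3.44 bar.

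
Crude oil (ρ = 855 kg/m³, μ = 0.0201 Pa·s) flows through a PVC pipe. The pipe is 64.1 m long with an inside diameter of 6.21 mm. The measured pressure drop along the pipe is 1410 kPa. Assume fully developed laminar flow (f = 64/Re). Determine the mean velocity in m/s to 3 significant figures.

V ≈ 1.32 m/s

For laminar flow, f = 64/Re with Re = ρVD/μ, so Darcy-Weisbach reduces to ΔP = 32μLV/D². Solving for V: V = ΔP·D²/(32μL) = 1.41e+06·(0.00621)²/(32·0.0201·64.1) = 1.319 m/s.
Check: Re = ρVD/μ = 855·1.319·0.00621/0.0201 = 348.4 < 2300, so the laminar assumption holds.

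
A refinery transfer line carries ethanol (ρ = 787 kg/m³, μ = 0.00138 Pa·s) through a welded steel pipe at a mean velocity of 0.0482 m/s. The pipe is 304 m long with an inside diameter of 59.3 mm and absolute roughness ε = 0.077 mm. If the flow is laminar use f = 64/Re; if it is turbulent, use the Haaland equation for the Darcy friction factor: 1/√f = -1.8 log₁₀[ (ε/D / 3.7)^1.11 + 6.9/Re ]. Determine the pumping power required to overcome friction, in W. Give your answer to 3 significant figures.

Reynolds number Re = ρVD/μ = 787 · 0.0482 · 0.0593 / 0.00138 = 1630.
Re < 2300 → laminar flow, so f = 64/Re = 64/1630 = 0.03926 (the turbulent correlation is not needed).
Darcy-Weisbach: ΔP = f(L/D)(ρV²/2) = 0.03926·(304/0.0593)·(787·0.0482²/2) = 0.03926·5126·0.9142 = 184 Pa.
Q = V·A = 0.0482·0.002762 = 0.0001331 m³/s.
Pumping power P = QΔP = 0.0001331·184 = 0.02450 W = 0.0245 W.

P ≈ 0.0245 W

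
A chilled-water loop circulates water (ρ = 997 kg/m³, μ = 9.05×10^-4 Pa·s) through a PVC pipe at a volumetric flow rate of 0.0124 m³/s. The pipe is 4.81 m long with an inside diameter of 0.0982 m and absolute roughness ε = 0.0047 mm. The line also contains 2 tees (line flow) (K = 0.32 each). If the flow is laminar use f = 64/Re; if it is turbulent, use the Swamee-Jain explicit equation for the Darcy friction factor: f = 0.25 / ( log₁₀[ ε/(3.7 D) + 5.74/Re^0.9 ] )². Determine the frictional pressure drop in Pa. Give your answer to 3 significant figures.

ΔP ≈ 1920 Pa

Cross-sectional area A = πD²/4 = π(0.0982)²/4 = 0.007574 m²; mean velocity V = Q/A = 0.0124/0.007574 = 1.637 m/s.
Reynolds number Re = ρVD/μ = 997 · 1.637 · 0.0982 / 0.000905 = 1.771e+05.
Re > 4000 → turbulent. Relative roughness ε/D = 4.7e-06/0.0982 = 4.79e-05. Swamee-Jain: f = 0.25/(log₁₀[4.79e-05/3.7 + 5.74/1.771e+05^0.9])² = 0.25/(log₁₀[1.29e-05 + 0.000109])² = 0.25/(-3.916)² = 0.01631.
Total minor-loss coefficient ΣK = 2·0.32 = 0.64.
ΔP = [f·L/D + ΣK]·(ρV²/2) = [0.01631·4.81/0.0982 + 0.64]·(997·1.637²/2) = [0.7987 + 0.64]·1336 = 1922 Pa.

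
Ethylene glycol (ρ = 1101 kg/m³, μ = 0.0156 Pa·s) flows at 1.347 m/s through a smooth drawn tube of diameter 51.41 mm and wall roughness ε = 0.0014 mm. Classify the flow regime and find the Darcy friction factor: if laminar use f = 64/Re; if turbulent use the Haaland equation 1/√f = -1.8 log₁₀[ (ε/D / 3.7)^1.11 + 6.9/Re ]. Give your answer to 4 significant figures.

f ≈ 0.03801

Re = ρVD/μ = 1101·1.347·0.05141/0.0156 = 4887.
Re > 4000 → turbulent. ε/D = 1.4e-06/0.05141 = 2.72e-05; Haaland: 1/√f = -1.8 log₁₀[2.01e-06 + 0.00141] = 5.129, so f = 0.03801.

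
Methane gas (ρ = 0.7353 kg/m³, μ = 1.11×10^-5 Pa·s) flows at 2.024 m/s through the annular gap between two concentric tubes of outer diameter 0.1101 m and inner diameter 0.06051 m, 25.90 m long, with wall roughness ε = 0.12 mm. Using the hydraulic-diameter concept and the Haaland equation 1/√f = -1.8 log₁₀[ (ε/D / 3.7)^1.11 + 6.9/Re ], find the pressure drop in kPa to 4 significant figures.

ΔP ≈ 0.02935 kPa

Hydraulic diameter D_h = 4A/P = D_o - D_i = 0.1101 - 0.06051 = 0.04959 m.
Re = ρVD_h/μ = 0.7353·2.024·0.04959/1.11e-05 = 6649.
ε/D_h = 0.00012/0.04959 = 0.00242; Haaland gives 1/√f = -1.8 log₁₀[0.000292+0.00104] = 5.177, so f = 0.03731.
ΔP = f(L/D_h)(ρV²/2) = 0.03731·25.9/0.04959·1.506 = 29.35 Pa.
ΔP = 0.02935 kPa.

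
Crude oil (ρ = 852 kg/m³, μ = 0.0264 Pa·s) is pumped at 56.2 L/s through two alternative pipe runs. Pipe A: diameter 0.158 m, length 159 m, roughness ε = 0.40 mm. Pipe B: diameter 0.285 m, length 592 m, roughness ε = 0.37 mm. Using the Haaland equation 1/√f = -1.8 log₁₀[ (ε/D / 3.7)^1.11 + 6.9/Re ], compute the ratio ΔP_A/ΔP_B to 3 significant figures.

Pipe A: V = Q/A = 0.0562/0.01961 = 2.866 m/s; Re = 1.462e+04; ε/D = 0.00253; Haaland → f = 0.03194; ΔP_A = f(L/D)(ρV²/2) = 1.125e+05 Pa.
Pipe B: V = Q/A = 0.0562/0.06379 = 0.881 m/s; Re = 8103; ε/D = 0.0013; Haaland → f = 0.03427; ΔP_B = f(L/D)(ρV²/2) = 2.354e+04 Pa.
ΔP_A/ΔP_B = 1.125e+05/2.354e+04 = 4.78.

ΔP_A/ΔP_B ≈ 4.78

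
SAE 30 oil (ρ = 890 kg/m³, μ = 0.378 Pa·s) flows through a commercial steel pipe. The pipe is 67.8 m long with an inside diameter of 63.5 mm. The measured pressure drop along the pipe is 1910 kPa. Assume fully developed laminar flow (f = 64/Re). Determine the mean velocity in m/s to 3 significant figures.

V ≈ 9.39 m/s

For laminar flow, f = 64/Re with Re = ρVD/μ, so Darcy-Weisbach reduces to ΔP = 32μLV/D². Solving for V: V = ΔP·D²/(32μL) = 1.91e+06·(0.0635)²/(32·0.378·67.8) = 9.391 m/s.
Check: Re = ρVD/μ = 890·9.391·0.0635/0.378 = 1404 < 2300, so the laminar assumption holds.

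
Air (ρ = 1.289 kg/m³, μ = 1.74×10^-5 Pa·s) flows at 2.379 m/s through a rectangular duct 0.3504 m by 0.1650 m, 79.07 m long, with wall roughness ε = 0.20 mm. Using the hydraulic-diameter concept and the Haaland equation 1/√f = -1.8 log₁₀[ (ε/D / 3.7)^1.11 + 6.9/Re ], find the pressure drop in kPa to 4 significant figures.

ΔP ≈ 0.03118 kPa

Hydraulic diameter D_h = 4A/P = 4·(0.3504·0.165)/(2·(0.3504+0.165)) = 0.2313/1.031 = 0.2244 m.
Re = ρVD_h/μ = 1.289·2.379·0.2244/1.74e-05 = 3.954e+04.
ε/D_h = 0.0002/0.2244 = 0.000891; Haaland gives 1/√f = -1.8 log₁₀[9.64e-05+0.000175] = 6.421, so f = 0.02425.
ΔP = f(L/D_h)(ρV²/2) = 0.02425·79.07/0.2244·3.648 = 31.18 Pa.
ΔP = 0.03118 kPa.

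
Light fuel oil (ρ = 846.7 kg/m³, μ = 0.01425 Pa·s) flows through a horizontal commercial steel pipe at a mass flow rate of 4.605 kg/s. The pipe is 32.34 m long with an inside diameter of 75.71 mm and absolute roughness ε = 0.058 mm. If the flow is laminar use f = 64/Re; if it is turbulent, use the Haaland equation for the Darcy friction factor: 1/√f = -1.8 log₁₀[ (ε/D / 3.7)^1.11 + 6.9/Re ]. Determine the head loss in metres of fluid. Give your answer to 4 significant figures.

A = πD²/4 = π(0.07571)²/4 = 0.004502 m²; mean velocity V = ṁ/(ρA) = 4.605/(846.7 · 0.004502) = 1.208 m/s.
Reynolds number Re = ρVD/μ = 846.7 · 1.208 · 0.07571 / 0.0143 = 5435.
Re > 4000 → turbulent. Relative roughness ε/D = 5.8e-05/0.07571 = 0.000766. Haaland: 1/√f = -1.8 log₁₀[(0.000766/3.7)^1.11 + 6.9/5435] = -1.8 log₁₀[8.14e-05 + 0.00127] = 5.165, so f = 0.03749.
Darcy-Weisbach: ΔP = f(L/D)(ρV²/2) = 0.03749·(32.34/0.07571)·(846.7·1.208²/2) = 0.03749·427.2·617.9 = 9894 Pa.
Head loss h_f = ΔP/(ρg) = 9894/(846.7·9.81) = 1.191 m.

h_f ≈ 1.191 m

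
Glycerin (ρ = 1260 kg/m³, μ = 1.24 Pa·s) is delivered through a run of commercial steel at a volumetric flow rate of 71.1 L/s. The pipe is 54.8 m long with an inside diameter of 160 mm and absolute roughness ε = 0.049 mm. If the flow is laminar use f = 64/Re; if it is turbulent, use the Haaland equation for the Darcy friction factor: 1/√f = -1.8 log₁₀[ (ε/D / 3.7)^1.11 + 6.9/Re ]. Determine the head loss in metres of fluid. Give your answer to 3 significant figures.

Q = 71.1 L/s = 71.1/1000 = 0.0711 m³/s.
Cross-sectional area A = πD²/4 = π(0.16)²/4 = 0.02011 m²; mean velocity V = Q/A = 0.0711/0.02011 = 3.536 m/s.
Reynolds number Re = ρVD/μ = 1260 · 3.536 · 0.16 / 1.24 = 574.9.
Re < 2300 → laminar flow, so f = 64/Re = 64/574.9 = 0.1113 (the turbulent correlation is not needed).
Darcy-Weisbach: ΔP = f(L/D)(ρV²/2) = 0.1113·(54.8/0.16)·(1260·3.536²/2) = 0.1113·342.5·7878 = 3.004e+05 Pa.
Head loss h_f = ΔP/(ρg) = 3.004e+05/(1260·9.81) = 24.3 m.

h_f ≈ 24.3 m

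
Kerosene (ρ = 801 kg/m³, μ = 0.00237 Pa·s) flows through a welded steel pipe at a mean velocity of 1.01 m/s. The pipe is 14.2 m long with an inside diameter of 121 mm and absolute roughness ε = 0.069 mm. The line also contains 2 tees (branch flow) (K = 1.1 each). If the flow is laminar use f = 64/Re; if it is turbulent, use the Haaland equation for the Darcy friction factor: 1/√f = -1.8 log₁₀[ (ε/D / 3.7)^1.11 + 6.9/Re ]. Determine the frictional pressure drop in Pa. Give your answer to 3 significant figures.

ΔP ≈ 2010 Pa

Reynolds number Re = ρVD/μ = 801 · 1.01 · 0.121 / 0.00237 = 4.13e+04.
Re > 4000 → turbulent. Relative roughness ε/D = 6.9e-05/0.121 = 0.00057. Haaland: 1/√f = -1.8 log₁₀[(0.00057/3.7)^1.11 + 6.9/4.13e+04] = -1.8 log₁₀[5.87e-05 + 0.000167] = 6.564, so f = 0.02321.
Total minor-loss coefficient ΣK = 2·1.1 = 2.2.
ΔP = [f·L/D + ΣK]·(ρV²/2) = [0.02321·14.2/0.121 + 2.2]·(801·1.01²/2) = [2.724 + 2.2]·408.6 = 2012 Pa.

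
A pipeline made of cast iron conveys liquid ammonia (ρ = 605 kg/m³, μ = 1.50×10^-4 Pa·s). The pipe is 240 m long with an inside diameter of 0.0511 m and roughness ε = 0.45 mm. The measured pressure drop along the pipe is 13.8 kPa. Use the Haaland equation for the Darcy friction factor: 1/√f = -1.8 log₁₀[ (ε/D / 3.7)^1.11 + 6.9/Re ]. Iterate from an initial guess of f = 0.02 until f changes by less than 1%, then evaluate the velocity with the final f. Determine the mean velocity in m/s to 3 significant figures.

Rearranging Darcy-Weisbach: V = √(2·ΔP·D/(f·L·ρ)). With ε/D = 0.00045/0.0511 = 0.00881, iterate starting from f = 0.02:
  f = 0.02 → V = √(2·1.38e+04·0.0511/(0.02·240·605)) = 0.6969 m/s; Re = ρVD/μ = 1.436e+05; f → 0.03682
  f = 0.03682 → V = 0.5136 m/s; Re = 1.059e+05; f → 0.03697
Converged (Δf/f < 1%). With the final f = 0.03697: V = √(2·1.38e+04·0.0511/(0.03697·240·605)) = 0.5126 m/s.

V ≈ 0.513 m/s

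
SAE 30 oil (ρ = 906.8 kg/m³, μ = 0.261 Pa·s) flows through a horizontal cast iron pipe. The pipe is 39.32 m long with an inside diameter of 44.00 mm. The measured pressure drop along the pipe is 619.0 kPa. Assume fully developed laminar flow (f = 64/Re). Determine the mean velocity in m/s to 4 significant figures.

V ≈ 3.649 m/s

For laminar flow, f = 64/Re with Re = ρVD/μ, so Darcy-Weisbach reduces to ΔP = 32μLV/D². Solving for V: V = ΔP·D²/(32μL) = 6.19e+05·(0.044)²/(32·0.261·39.32) = 3.649 m/s.
Check: Re = ρVD/μ = 906.8·3.649·0.044/0.261 = 557.8 < 2300, so the laminar assumption holds.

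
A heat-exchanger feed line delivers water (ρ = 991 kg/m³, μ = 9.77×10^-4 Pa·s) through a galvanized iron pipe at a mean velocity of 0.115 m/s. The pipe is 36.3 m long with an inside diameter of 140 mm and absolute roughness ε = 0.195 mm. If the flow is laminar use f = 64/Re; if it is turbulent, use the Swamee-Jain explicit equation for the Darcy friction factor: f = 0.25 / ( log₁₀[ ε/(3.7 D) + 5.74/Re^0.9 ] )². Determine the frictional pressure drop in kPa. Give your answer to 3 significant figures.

ΔP ≈ 0.0510 kPa

Reynolds number Re = ρVD/μ = 991 · 0.115 · 0.14 / 0.000977 = 1.633e+04.
Re > 4000 → turbulent. Relative roughness ε/D = 0.000195/0.14 = 0.00139. Swamee-Jain: f = 0.25/(log₁₀[0.00139/3.7 + 5.74/1.633e+04^0.9])² = 0.25/(log₁₀[0.000376 + 0.000927])² = 0.25/(-2.885)² = 0.03004.
Darcy-Weisbach: ΔP = f(L/D)(ρV²/2) = 0.03004·(36.3/0.14)·(991·0.115²/2) = 0.03004·259.3·6.553 = 51.04 Pa.
ΔP = 51.04 Pa = 0.0510 kPa.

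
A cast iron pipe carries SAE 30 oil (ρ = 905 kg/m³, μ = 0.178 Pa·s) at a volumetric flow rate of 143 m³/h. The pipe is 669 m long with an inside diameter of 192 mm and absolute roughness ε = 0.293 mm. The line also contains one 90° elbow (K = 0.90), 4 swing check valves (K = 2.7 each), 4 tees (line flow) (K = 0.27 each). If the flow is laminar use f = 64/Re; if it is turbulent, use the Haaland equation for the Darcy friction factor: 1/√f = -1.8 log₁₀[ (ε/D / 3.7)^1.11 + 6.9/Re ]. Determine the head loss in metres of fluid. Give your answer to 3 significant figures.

Q = 143 m³/h = 143/3600 = 0.03972 m³/s.
Cross-sectional area A = πD²/4 = π(0.192)²/4 = 0.02895 m²; mean velocity V = Q/A = 0.03972/0.02895 = 1.372 m/s.
Reynolds number Re = ρVD/μ = 905 · 1.372 · 0.192 / 0.178 = 1339.
Re < 2300 → laminar flow, so f = 64/Re = 64/1339 = 0.04779 (the turbulent correlation is not needed).
Total minor-loss coefficient ΣK = 1·0.9 + 4·2.7 + 4·0.27 = 12.8.
ΔP = [f·L/D + ΣK]·(ρV²/2) = [0.04779·669/0.192 + 12.8]·(905·1.372²/2) = [166.5 + 12.8]·851.7 = 1.527e+05 Pa.
Head loss h_f = ΔP/(ρg) = 1.527e+05/(905·9.81) = 17.2 m.

h_f ≈ 17.2 m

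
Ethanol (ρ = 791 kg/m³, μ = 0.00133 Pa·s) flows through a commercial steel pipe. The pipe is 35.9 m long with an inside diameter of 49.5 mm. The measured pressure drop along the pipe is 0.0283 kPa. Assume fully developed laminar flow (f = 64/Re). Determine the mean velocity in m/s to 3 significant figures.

For laminar flow, f = 64/Re with Re = ρVD/μ, so Darcy-Weisbach reduces to ΔP = 32μLV/D². Solving for V: V = ΔP·D²/(32μL) = 28.3·(0.0495)²/(32·0.00133·35.9) = 0.04538 m/s.
Check: Re = ρVD/μ = 791·0.04538·0.0495/0.00133 = 1336 < 2300, so the laminar assumption holds.

V ≈ 0.0454 m/s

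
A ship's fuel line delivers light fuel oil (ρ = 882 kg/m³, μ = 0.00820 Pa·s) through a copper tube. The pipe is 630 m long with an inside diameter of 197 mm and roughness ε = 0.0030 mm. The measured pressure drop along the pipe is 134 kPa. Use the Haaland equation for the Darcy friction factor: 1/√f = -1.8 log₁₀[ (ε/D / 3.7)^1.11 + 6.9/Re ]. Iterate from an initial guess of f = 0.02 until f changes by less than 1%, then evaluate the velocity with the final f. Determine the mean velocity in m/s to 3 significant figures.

V ≈ 2.11 m/s

Rearranging Darcy-Weisbach: V = √(2·ΔP·D/(f·L·ρ)). With ε/D = 3e-06/0.197 = 1.52e-05, iterate starting from f = 0.02:
  f = 0.02 → V = √(2·1.34e+05·0.197/(0.02·630·882)) = 2.18 m/s; Re = ρVD/μ = 4.619e+04; f → 0.02112
  f = 0.02112 → V = 2.121 m/s; Re = 4.494e+04; f → 0.02125
Converged (Δf/f < 1%). With the final f = 0.02125: V = √(2·1.34e+05·0.197/(0.02125·630·882)) = 2.114 m/s.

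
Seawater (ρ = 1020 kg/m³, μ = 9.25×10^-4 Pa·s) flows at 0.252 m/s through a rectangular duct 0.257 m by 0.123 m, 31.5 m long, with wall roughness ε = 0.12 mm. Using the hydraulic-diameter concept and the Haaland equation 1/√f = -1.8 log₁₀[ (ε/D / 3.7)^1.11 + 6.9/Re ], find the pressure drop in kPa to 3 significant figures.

ΔP ≈ 0.142 kPa

Hydraulic diameter D_h = 4A/P = 4·(0.257·0.123)/(2·(0.257+0.123)) = 0.1264/0.76 = 0.1664 m.
Re = ρVD_h/μ = 1020·0.252·0.1664/0.000925 = 4.623e+04.
ε/D_h = 0.00012/0.1664 = 0.000721; Haaland gives 1/√f = -1.8 log₁₀[7.62e-05+0.000149] = 6.565, so f = 0.0232.
ΔP = f(L/D_h)(ρV²/2) = 0.0232·31.5/0.1664·32.39 = 142.3 Pa.
ΔP = 0.142 kPa.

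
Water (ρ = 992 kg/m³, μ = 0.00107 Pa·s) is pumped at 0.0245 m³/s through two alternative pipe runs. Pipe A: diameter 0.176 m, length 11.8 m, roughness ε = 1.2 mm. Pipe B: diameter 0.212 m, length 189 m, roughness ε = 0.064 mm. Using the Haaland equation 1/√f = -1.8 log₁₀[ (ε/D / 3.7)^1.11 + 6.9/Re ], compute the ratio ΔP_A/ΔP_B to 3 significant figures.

Pipe A: V = Q/A = 0.0245/0.02433 = 1.007 m/s; Re = 1.643e+05; ε/D = 0.00682; Haaland → f = 0.03393; ΔP_A = f(L/D)(ρV²/2) = 1144 Pa.
Pipe B: V = Q/A = 0.0245/0.0353 = 0.6941 m/s; Re = 1.364e+05; ε/D = 0.000302; Haaland → f = 0.01837; ΔP_B = f(L/D)(ρV²/2) = 3912 Pa.
ΔP_A/ΔP_B = 1144/3912 = 0.292.

ΔP_A/ΔP_B ≈ 0.292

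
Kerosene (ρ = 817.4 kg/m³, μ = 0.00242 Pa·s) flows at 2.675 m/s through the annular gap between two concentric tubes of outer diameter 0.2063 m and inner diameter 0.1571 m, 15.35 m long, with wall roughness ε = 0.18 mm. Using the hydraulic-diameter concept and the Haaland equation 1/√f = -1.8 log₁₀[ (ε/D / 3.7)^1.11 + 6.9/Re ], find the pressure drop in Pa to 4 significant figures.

Hydraulic diameter D_h = 4A/P = D_o - D_i = 0.2063 - 0.1571 = 0.0492 m.
Re = ρVD_h/μ = 817.4·2.675·0.0492/0.00242 = 4.445e+04.
ε/D_h = 0.00018/0.0492 = 0.00366; Haaland gives 1/√f = -1.8 log₁₀[0.000462+0.000155] = 5.777, so f = 0.02996.
ΔP = f(L/D_h)(ρV²/2) = 0.02996·15.35/0.0492·2925 = 2.734e+04 Pa.

ΔP ≈ 27340 Pa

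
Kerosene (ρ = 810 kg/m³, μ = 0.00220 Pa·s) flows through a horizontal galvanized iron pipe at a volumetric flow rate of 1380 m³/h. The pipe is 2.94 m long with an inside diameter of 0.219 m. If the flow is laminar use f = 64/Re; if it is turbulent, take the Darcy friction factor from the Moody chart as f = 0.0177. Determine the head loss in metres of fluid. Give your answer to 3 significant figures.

h_f ≈ 1.25 m

Q = 1380 m³/h = 1380/3600 = 0.3833 m³/s.
Cross-sectional area A = πD²/4 = π(0.219)²/4 = 0.03767 m²; mean velocity V = Q/A = 0.3833/0.03767 = 10.18 m/s.
Reynolds number Re = ρVD/μ = 810 · 10.18 · 0.219 / 0.0022 = 8.205e+05.
Re > 4000 → turbulent; use the Moody-chart value f = 0.0177.
Darcy-Weisbach: ΔP = f(L/D)(ρV²/2) = 0.0177·(2.94/0.219)·(810·10.18²/2) = 0.0177·13.42·4.194e+04 = 9966 Pa.
Head loss h_f = ΔP/(ρg) = 9966/(810·9.81) = 1.25 m.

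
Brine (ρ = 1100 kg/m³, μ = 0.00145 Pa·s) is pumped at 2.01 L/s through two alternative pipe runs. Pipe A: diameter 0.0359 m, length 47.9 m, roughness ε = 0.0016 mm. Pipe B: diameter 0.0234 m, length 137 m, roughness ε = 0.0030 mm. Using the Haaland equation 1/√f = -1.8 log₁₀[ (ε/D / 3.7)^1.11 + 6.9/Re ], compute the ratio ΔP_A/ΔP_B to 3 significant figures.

ΔP_A/ΔP_B ≈ 0.0442

Pipe A: V = Q/A = 0.00201/0.001012 = 1.986 m/s; Re = 5.408e+04; ε/D = 4.46e-05; Haaland → f = 0.02047; ΔP_A = f(L/D)(ρV²/2) = 5.925e+04 Pa.
Pipe B: V = Q/A = 0.00201/0.0004301 = 4.674 m/s; Re = 8.297e+04; ε/D = 0.000128; Haaland → f = 0.01905; ΔP_B = f(L/D)(ρV²/2) = 1.34e+06 Pa.
ΔP_A/ΔP_B = 5.925e+04/1.34e+06 = 0.0442.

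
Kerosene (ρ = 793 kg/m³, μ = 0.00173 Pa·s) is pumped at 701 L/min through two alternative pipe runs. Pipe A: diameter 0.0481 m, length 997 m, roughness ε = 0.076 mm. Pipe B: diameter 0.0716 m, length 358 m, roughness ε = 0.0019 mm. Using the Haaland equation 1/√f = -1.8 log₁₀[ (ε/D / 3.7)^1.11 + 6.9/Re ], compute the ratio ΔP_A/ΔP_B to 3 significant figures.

Pipe A: V = Q/A = 0.01168/0.001817 = 6.43 m/s; Re = 1.418e+05; ε/D = 0.00158; Haaland → f = 0.02333; ΔP_A = f(L/D)(ρV²/2) = 7.927e+06 Pa.
Pipe B: V = Q/A = 0.01168/0.004026 = 2.902 m/s; Re = 9.523e+04; ε/D = 2.65e-05; Haaland → f = 0.01811; ΔP_B = f(L/D)(ρV²/2) = 3.023e+05 Pa.
ΔP_A/ΔP_B = 7.927e+06/3.023e+05 = 26.2.

ΔP_A/ΔP_B ≈ 26.2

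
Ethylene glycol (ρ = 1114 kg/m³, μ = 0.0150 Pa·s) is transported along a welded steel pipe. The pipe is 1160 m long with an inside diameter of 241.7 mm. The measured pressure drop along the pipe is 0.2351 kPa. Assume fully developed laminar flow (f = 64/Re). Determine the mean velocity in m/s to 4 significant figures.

V ≈ 0.02467 m/s

For laminar flow, f = 64/Re with Re = ρVD/μ, so Darcy-Weisbach reduces to ΔP = 32μLV/D². Solving for V: V = ΔP·D²/(32μL) = 235.1·(0.2417)²/(32·0.015·1160) = 0.02467 m/s.
Check: Re = ρVD/μ = 1114·0.02467·0.2417/0.015 = 442.8 < 2300, so the laminar assumption holds.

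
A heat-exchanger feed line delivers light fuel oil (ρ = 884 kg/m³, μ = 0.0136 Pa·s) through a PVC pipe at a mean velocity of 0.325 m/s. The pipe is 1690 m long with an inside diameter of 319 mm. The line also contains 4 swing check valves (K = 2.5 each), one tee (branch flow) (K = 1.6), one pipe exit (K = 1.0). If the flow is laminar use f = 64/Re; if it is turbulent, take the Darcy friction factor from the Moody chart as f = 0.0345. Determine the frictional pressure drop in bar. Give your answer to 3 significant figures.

ΔP ≈ 0.0912 bar

Reynolds number Re = ρVD/μ = 884 · 0.325 · 0.319 / 0.0136 = 6739.
Re > 4000 → turbulent; use the Moody-chart value f = 0.0345.
Total minor-loss coefficient ΣK = 4·2.5 + 1·1.6 + 1·1 = 12.6.
ΔP = [f·L/D + ΣK]·(ρV²/2) = [0.0345·1690/0.319 + 12.6]·(884·0.325²/2) = [182.8 + 12.6]·46.69 = 9121 Pa.
ΔP = 9121 Pa = 0.0912 bar.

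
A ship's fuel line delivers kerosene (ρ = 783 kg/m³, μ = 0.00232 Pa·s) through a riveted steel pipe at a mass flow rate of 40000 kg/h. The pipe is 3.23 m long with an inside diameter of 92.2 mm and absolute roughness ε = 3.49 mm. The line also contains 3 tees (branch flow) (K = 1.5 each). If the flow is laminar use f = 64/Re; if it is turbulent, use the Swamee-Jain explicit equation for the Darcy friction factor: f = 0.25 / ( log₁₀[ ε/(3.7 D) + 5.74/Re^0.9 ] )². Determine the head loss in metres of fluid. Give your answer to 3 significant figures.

h_f ≈ 1.55 m

ṁ = 40000 kg/h = 40000/3600 = 11.11 kg/s.
A = πD²/4 = π(0.0922)²/4 = 0.006677 m²; mean velocity V = ṁ/(ρA) = 11.11/(783 · 0.006677) = 2.125 m/s.
Reynolds number Re = ρVD/μ = 783 · 2.125 · 0.0922 / 0.00232 = 6.614e+04.
Re > 4000 → turbulent. Relative roughness ε/D = 0.00349/0.0922 = 0.0379. Swamee-Jain: f = 0.25/(log₁₀[0.0379/3.7 + 5.74/6.614e+04^0.9])² = 0.25/(log₁₀[0.0102 + 0.000263])² = 0.25/(-1.979)² = 0.06383.
Total minor-loss coefficient ΣK = 3·1.5 = 4.5.
ΔP = [f·L/D + ΣK]·(ρV²/2) = [0.06383·3.23/0.0922 + 4.5]·(783·2.125²/2) = [2.236 + 4.5]·1769 = 1.191e+04 Pa.
Head loss h_f = ΔP/(ρg) = 1.191e+04/(783·9.81) = 1.55 m.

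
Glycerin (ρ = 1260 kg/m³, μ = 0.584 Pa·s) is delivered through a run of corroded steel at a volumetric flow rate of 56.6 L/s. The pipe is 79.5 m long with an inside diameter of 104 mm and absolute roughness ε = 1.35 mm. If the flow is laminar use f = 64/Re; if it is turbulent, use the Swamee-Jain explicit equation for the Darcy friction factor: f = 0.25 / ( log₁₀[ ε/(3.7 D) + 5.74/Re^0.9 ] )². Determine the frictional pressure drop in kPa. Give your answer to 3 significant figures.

Q = 56.6 L/s = 56.6/1000 = 0.0566 m³/s.
Cross-sectional area A = πD²/4 = π(0.104)²/4 = 0.008495 m²; mean velocity V = Q/A = 0.0566/0.008495 = 6.663 m/s.
Reynolds number Re = ρVD/μ = 1260 · 6.663 · 0.104 / 0.584 = 1495.
Re < 2300 → laminar flow, so f = 64/Re = 64/1495 = 0.04281 (the turbulent correlation is not needed).
Darcy-Weisbach: ΔP = f(L/D)(ρV²/2) = 0.04281·(79.5/0.104)·(1260·6.663²/2) = 0.04281·764.4·2.797e+04 = 9.152e+05 Pa.
ΔP = 9.152e+05 Pa = 915 kPa.

ΔP ≈ 915 kPa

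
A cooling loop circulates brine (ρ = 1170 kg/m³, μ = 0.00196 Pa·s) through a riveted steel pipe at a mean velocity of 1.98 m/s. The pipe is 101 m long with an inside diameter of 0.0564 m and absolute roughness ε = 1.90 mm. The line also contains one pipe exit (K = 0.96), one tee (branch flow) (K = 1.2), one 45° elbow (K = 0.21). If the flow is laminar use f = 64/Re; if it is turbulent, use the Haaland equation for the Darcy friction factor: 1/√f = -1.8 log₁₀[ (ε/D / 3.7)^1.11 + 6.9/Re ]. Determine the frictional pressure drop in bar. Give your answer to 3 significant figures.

ΔP ≈ 2.54 bar

Reynolds number Re = ρVD/μ = 1170 · 1.98 · 0.0564 / 0.00196 = 6.666e+04.
Re > 4000 → turbulent. Relative roughness ε/D = 0.0019/0.0564 = 0.0337. Haaland: 1/√f = -1.8 log₁₀[(0.0337/3.7)^1.11 + 6.9/6.666e+04] = -1.8 log₁₀[0.00543 + 0.000104] = 4.063, so f = 0.06059.
Total minor-loss coefficient ΣK = 1·0.96 + 1·1.2 + 1·0.21 = 2.37.
ΔP = [f·L/D + ΣK]·(ρV²/2) = [0.06059·101/0.0564 + 2.37]·(1170·1.98²/2) = [108.5 + 2.37]·2293 = 2.543e+05 Pa.
ΔP = 2.543e+05 Pa = 2.54 bar.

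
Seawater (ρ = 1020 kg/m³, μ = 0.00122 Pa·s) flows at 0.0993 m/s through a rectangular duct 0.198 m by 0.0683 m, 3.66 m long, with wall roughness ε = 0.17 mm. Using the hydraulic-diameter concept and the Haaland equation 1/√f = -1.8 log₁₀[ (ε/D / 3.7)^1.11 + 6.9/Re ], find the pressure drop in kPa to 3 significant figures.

Hydraulic diameter D_h = 4A/P = 4·(0.198·0.0683)/(2·(0.198+0.0683)) = 0.05409/0.5326 = 0.1016 m.
Re = ρVD_h/μ = 1020·0.0993·0.1016/0.00122 = 8432.
ε/D_h = 0.00017/0.1016 = 0.00167; Haaland gives 1/√f = -1.8 log₁₀[0.000194+0.000818] = 5.391, so f = 0.03441.
ΔP = f(L/D_h)(ρV²/2) = 0.03441·3.66/0.1016·5.029 = 6.237 Pa.
ΔP = 0.00624 kPa.

ΔP ≈ 0.00624 kPa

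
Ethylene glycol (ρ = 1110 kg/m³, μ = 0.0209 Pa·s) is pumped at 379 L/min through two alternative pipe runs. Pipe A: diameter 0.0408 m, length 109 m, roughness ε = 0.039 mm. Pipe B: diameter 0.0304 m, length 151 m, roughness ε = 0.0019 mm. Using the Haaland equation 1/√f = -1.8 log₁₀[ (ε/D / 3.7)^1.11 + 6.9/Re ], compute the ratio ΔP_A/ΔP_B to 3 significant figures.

ΔP_A/ΔP_B ≈ 0.186

Pipe A: V = Q/A = 0.006317/0.001307 = 4.831 m/s; Re = 1.047e+04; ε/D = 0.000956; Haaland → f = 0.03176; ΔP_A = f(L/D)(ρV²/2) = 1.099e+06 Pa.
Pipe B: V = Q/A = 0.006317/0.0007258 = 8.703 m/s; Re = 1.405e+04; ε/D = 6.25e-05; Haaland → f = 0.02827; ΔP_B = f(L/D)(ρV²/2) = 5.902e+06 Pa.
ΔP_A/ΔP_B = 1.099e+06/5.902e+06 = 0.186.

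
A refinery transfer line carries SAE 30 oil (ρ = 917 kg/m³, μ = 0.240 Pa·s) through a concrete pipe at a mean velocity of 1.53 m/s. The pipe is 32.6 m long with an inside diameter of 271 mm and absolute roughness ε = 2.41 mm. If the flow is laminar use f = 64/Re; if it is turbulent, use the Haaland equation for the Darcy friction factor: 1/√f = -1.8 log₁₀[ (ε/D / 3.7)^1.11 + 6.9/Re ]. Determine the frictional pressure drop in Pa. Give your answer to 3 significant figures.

ΔP ≈ 5220 Pa

Reynolds number Re = ρVD/μ = 917 · 1.53 · 0.271 / 0.24 = 1584.
Re < 2300 → laminar flow, so f = 64/Re = 64/1584 = 0.0404 (the turbulent correlation is not needed).
Darcy-Weisbach: ΔP = f(L/D)(ρV²/2) = 0.0404·(32.6/0.271)·(917·1.53²/2) = 0.0404·120.3·1073 = 5216 Pa.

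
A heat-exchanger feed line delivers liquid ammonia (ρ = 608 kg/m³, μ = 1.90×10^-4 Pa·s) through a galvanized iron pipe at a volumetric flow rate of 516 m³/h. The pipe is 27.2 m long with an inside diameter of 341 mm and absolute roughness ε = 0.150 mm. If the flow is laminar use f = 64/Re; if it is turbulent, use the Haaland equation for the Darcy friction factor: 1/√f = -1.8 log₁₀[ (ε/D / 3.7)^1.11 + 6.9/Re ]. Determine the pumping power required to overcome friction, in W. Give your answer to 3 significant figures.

P ≈ 142 W

Q = 516 m³/h = 516/3600 = 0.1433 m³/s.
Cross-sectional area A = πD²/4 = π(0.341)²/4 = 0.09133 m²; mean velocity V = Q/A = 0.1433/0.09133 = 1.569 m/s.
Reynolds number Re = ρVD/μ = 608 · 1.569 · 0.341 / 0.00019 = 1.713e+06.
Re > 4000 → turbulent. Relative roughness ε/D = 0.00015/0.341 = 0.00044. Haaland: 1/√f = -1.8 log₁₀[(0.00044/3.7)^1.11 + 6.9/1.713e+06] = -1.8 log₁₀[4.4e-05 + 4.03e-06] = 7.773, so f = 0.01655.
Darcy-Weisbach: ΔP = f(L/D)(ρV²/2) = 0.01655·(27.2/0.341)·(608·1.569²/2) = 0.01655·79.77·748.8 = 988.5 Pa.
Pumping power P = QΔP = 0.1433·988.5 = 141.7 W = 142 W.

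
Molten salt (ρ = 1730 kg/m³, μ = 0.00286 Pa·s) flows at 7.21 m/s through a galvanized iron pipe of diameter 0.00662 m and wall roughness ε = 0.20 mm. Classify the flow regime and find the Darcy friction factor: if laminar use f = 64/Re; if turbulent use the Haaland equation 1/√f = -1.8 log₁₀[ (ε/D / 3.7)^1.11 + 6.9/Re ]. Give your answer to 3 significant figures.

Re = ρVD/μ = 1730·7.21·0.00662/0.00286 = 2.887e+04.
Re > 4000 → turbulent. ε/D = 0.0002/0.00662 = 0.0302; Haaland: 1/√f = -1.8 log₁₀[0.00481 + 0.000239] = 4.134, so f = 0.05851.

f ≈ 0.0585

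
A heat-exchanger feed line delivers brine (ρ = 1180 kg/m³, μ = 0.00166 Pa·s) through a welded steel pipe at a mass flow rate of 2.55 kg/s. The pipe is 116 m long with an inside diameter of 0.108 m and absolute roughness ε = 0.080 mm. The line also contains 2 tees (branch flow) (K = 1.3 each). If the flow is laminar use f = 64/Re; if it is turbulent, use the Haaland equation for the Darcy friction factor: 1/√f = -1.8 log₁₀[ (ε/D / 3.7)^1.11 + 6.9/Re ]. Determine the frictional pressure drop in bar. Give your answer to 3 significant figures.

A = πD²/4 = π(0.108)²/4 = 0.009161 m²; mean velocity V = ṁ/(ρA) = 2.55/(1180 · 0.009161) = 0.2359 m/s.
Reynolds number Re = ρVD/μ = 1180 · 0.2359 · 0.108 / 0.00166 = 1.811e+04.
Re > 4000 → turbulent. Relative roughness ε/D = 8e-05/0.108 = 0.000741. Haaland: 1/√f = -1.8 log₁₀[(0.000741/3.7)^1.11 + 6.9/1.811e+04] = -1.8 log₁₀[7.85e-05 + 0.000381] = 6.008, so f = 0.0277.
Total minor-loss coefficient ΣK = 2·1.3 = 2.6.
ΔP = [f·L/D + ΣK]·(ρV²/2) = [0.0277·116/0.108 + 2.6]·(1180·0.2359²/2) = [29.76 + 2.6]·32.83 = 1062 Pa.
ΔP = 1062 Pa = 0.0106 bar.

ΔP ≈ 0.0106 bar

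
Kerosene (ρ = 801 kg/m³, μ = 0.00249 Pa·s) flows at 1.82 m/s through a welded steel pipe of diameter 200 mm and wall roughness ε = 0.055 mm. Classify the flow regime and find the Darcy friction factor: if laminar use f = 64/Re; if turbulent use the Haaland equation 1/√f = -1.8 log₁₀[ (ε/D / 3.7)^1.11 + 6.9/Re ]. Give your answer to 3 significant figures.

f ≈ 0.0186

Re = ρVD/μ = 801·1.82·0.2/0.00249 = 1.171e+05.
Re > 4000 → turbulent. ε/D = 5.5e-05/0.2 = 0.000275; Haaland: 1/√f = -1.8 log₁₀[2.61e-05 + 5.89e-05] = 7.327, so f = 0.01863.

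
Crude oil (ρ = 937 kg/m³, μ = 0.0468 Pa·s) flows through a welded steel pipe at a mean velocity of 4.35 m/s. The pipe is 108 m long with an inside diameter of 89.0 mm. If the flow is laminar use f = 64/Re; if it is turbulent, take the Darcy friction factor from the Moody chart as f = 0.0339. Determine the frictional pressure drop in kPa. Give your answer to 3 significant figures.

ΔP ≈ 365 kPa

Reynolds number Re = ρVD/μ = 937 · 4.35 · 0.089 / 0.0468 = 7751.
Re > 4000 → turbulent; use the Moody-chart value f = 0.0339.
Darcy-Weisbach: ΔP = f(L/D)(ρV²/2) = 0.0339·(108/0.089)·(937·4.35²/2) = 0.0339·1213·8865 = 3.647e+05 Pa.
ΔP = 3.647e+05 Pa = 365 kPa.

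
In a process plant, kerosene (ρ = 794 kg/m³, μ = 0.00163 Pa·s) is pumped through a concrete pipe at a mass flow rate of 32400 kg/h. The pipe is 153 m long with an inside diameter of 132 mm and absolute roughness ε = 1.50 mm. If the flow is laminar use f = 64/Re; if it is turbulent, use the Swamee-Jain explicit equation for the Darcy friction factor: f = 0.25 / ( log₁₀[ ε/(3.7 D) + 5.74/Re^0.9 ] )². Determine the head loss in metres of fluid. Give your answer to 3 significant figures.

h_f ≈ 1.66 m

ṁ = 32400 kg/h = 32400/3600 = 9 kg/s.
A = πD²/4 = π(0.132)²/4 = 0.01368 m²; mean velocity V = ṁ/(ρA) = 9/(794 · 0.01368) = 0.8283 m/s.
Reynolds number Re = ρVD/μ = 794 · 0.8283 · 0.132 / 0.00163 = 5.326e+04.
Re > 4000 → turbulent. Relative roughness ε/D = 0.0015/0.132 = 0.0114. Swamee-Jain: f = 0.25/(log₁₀[0.0114/3.7 + 5.74/5.326e+04^0.9])² = 0.25/(log₁₀[0.00307 + 0.00032])² = 0.25/(-2.47)² = 0.04099.
Darcy-Weisbach: ΔP = f(L/D)(ρV²/2) = 0.04099·(153/0.132)·(794·0.8283²/2) = 0.04099·1159·272.4 = 1.294e+04 Pa.
Head loss h_f = ΔP/(ρg) = 1.294e+04/(794·9.81) = 1.66 m.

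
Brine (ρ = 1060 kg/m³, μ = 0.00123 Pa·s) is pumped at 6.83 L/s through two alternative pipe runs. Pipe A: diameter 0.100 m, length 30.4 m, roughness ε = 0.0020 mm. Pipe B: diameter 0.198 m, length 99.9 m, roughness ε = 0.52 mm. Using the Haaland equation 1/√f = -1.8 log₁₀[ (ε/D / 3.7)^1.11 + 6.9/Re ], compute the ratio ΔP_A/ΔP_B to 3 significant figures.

Pipe A: V = Q/A = 0.00683/0.007854 = 0.8696 m/s; Re = 7.494e+04; ε/D = 2e-05; Haaland → f = 0.01901; ΔP_A = f(L/D)(ρV²/2) = 2316 Pa.
Pipe B: V = Q/A = 0.00683/0.03079 = 0.2218 m/s; Re = 3.785e+04; ε/D = 0.00263; Haaland → f = 0.02835; ΔP_B = f(L/D)(ρV²/2) = 373.1 Pa.
ΔP_A/ΔP_B = 2316/373.1 = 6.21.

ΔP_A/ΔP_B ≈ 6.21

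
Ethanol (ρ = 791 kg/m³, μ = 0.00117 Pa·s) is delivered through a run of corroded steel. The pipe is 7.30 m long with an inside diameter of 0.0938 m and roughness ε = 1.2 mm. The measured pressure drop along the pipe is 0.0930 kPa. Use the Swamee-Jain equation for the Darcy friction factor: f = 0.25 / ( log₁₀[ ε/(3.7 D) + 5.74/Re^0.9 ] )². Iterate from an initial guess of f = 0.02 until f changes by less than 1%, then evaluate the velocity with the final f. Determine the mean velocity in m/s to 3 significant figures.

V ≈ 0.259 m/s

Rearranging Darcy-Weisbach: V = √(2·ΔP·D/(f·L·ρ)). With ε/D = 0.0012/0.0938 = 0.0128, iterate starting from f = 0.02:
  f = 0.02 → V = √(2·93·0.0938/(0.02·7.3·791)) = 0.3887 m/s; Re = ρVD/μ = 2.465e+04; f → 0.04386
  f = 0.04386 → V = 0.2625 m/s; Re = 1.664e+04; f → 0.0449
  f = 0.0449 → V = 0.2594 m/s; Re = 1.645e+04; f → 0.04494
Converged (Δf/f < 1%). With the final f = 0.04494: V = √(2·93·0.0938/(0.04494·7.3·791)) = 0.2593 m/s.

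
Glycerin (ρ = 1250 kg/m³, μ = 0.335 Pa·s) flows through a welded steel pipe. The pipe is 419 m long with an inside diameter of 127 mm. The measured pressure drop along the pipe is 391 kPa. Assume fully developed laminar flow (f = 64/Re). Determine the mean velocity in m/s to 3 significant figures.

V ≈ 1.40 m/s

For laminar flow, f = 64/Re with Re = ρVD/μ, so Darcy-Weisbach reduces to ΔP = 32μLV/D². Solving for V: V = ΔP·D²/(32μL) = 3.91e+05·(0.127)²/(32·0.335·419) = 1.404 m/s.
Check: Re = ρVD/μ = 1250·1.404·0.127/0.335 = 665.3 < 2300, so the laminar assumption holds.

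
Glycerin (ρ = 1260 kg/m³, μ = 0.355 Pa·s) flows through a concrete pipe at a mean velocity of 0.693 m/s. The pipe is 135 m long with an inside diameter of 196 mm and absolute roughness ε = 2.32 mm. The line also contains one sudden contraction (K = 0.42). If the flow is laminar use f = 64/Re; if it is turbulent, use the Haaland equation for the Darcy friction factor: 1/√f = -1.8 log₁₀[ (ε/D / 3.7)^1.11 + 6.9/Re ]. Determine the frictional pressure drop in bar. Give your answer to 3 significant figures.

Reynolds number Re = ρVD/μ = 1260 · 0.693 · 0.196 / 0.355 = 482.1.
Re < 2300 → laminar flow, so f = 64/Re = 64/482.1 = 0.1328 (the turbulent correlation is not needed).
Total minor-loss coefficient ΣK = 1·0.42 = 0.42.
ΔP = [f·L/D + ΣK]·(ρV²/2) = [0.1328·135/0.196 + 0.42]·(1260·0.693²/2) = [91.44 + 0.42]·302.6 = 2.779e+04 Pa.
ΔP = 2.779e+04 Pa = 0.278 bar.

ΔP ≈ 0.278 bar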